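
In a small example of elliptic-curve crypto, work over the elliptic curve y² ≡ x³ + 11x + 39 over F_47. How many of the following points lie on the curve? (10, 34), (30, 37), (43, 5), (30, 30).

1

(10, 34): 34² ≡ 28, rhs ≡ 21 → off.
(30, 37): 37² ≡ 6, rhs ≡ 15 → off.
(43, 5): 5² ≡ 25, rhs ≡ 25 → on.
(30, 30): 30² ≡ 7, rhs ≡ 15 → off.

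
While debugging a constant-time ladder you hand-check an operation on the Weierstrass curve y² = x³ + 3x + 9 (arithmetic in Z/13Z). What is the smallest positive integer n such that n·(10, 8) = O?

7

2P: tangent at (10, 8): λ = (3·10² + 3)/(2·8) ≡ 4/3. 3⁻¹ ≡ 9 (mod 13) since 3·9 = 27 ≡ 1, so λ ≡ 4·9 ≡ 10.
  x = λ² - 10 - 10 = 100 - 20 ≡ 2; y = λ·(10 - 2) - 8 ≡ 7. → (2, 7)
3P: (2, 7) + (10, 8). λ = (8 - 7)/(10 - 2) ≡ 1/8 mod 13. 8⁻¹ ≡ 5 (mod 13), so λ ≡ 5.
  x = λ² - 2 - 10 = 25 - 12 ≡ 0; y = λ·(2 - 0) - 7 ≡ 3. → (0, 3)
4P: (0, 3) + (10, 8). λ = (8 - 3)/(10 - 0) ≡ 5/10 mod 13. 10⁻¹ ≡ 4 (mod 13) since 10·4 = 40 ≡ 1, so λ ≡ 7.
  x = λ² - 0 - 10 = 49 - 10 ≡ 0; y = λ·(0 - 0) - 3 ≡ 10. → (0, 10)
5P: (0, 10) + (10, 8). λ = (8 - 10)/(10 - 0) ≡ 11/10 mod 13. 10⁻¹ ≡ 4 (mod 13), so λ ≡ 5.
  x = λ² - 0 - 10 = 25 - 10 ≡ 2; y = λ·(0 - 2) - 10 ≡ 6. → (2, 6)
6P: (2, 6) + (10, 8). λ = (8 - 6)/(10 - 2) ≡ 2/8 mod 13. 8⁻¹ ≡ 5 (mod 13) since 8·5 = 40 ≡ 1, so λ ≡ 10.
  x = λ² - 2 - 10 = 100 - 12 ≡ 10; y = λ·(2 - 10) - 6 ≡ 5. → (10, 5)
7P: (10, 5) + (10, 8): same x and y₁ ≡ -y₂, so the sum is O.
7P = O, so the order is 7.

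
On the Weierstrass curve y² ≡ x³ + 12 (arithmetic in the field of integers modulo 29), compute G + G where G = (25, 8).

tangent at (25, 8): λ = (3·25² + 0)/(2·8) ≡ 19/16. 16⁻¹ ≡ 20 (mod 29), so λ ≡ 19·20 ≡ 3.
  x = λ² - 25 - 25 = 9 - 50 ≡ 17; y = λ·(25 - 17) - 8 ≡ 16. → (17, 16)

(17, 16)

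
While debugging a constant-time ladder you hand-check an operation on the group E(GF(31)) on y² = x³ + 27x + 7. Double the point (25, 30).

(19, 30)

tangent at (25, 30): λ = (3·25² + 27)/(2·30) ≡ 11/29. 29⁻¹ ≡ 15 (mod 31), so λ ≡ 11·15 ≡ 10.
  x = λ² - 25 - 25 = 100 - 50 ≡ 19; y = λ·(25 - 19) - 30 ≡ 30. → (19, 30)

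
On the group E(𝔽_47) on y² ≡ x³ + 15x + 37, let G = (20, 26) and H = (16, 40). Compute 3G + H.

(44, 24)

First 3G:
Repeated addition: build up to 3G.
2G: tangent at (20, 26): λ = (3·20² + 15)/(2·26) ≡ 40/5. 5⁻¹ ≡ 19 (mod 47) since 5·19 = 95 ≡ 1, so λ ≡ 40·19 ≡ 8.
  x = λ² - 20 - 20 = 64 - 40 ≡ 24; y = λ·(20 - 24) - 26 ≡ 36. → (24, 36)
3G: (24, 36) + (20, 26). λ = (26 - 36)/(20 - 24) ≡ 37/43 mod 47. 43⁻¹ ≡ 35 (mod 47), so λ ≡ 26.
  x = λ² - 24 - 20 = 676 - 44 ≡ 21; y = λ·(24 - 21) - 36 ≡ 42. → (21, 42)
3G = (21, 42).
Finally 3G + H:
(21, 42) + (16, 40). λ = (40 - 42)/(16 - 21) ≡ 45/42 mod 47. 42⁻¹ ≡ 28 (mod 47) since 42·28 = 1176 ≡ 1, so λ ≡ 38.
  x = λ² - 21 - 16 = 1444 - 37 ≡ 44; y = λ·(21 - 44) - 42 ≡ 24. → (44, 24)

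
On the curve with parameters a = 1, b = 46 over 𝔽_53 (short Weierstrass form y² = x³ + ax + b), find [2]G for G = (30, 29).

tangent at (30, 29): λ = (3·30² + 1)/(2·29) ≡ 51/5. 5⁻¹ ≡ 32 (mod 53), so λ ≡ 51·32 ≡ 42.
  x = λ² - 30 - 30 = 1764 - 60 ≡ 8; y = λ·(30 - 8) - 29 ≡ 47. → (8, 47)

(8, 47)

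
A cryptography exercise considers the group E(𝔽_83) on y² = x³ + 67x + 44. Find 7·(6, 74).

(66, 47)

Write G = (6, 74).
Double-and-add on 7 = (111)₂. Start with G = (6, 74) for the leading 1-bit.
double: tangent at (6, 74): λ = (3·6² + 67)/(2·74) ≡ 9/65. 65⁻¹ ≡ 23 (mod 83), so λ ≡ 9·23 ≡ 41.
  x = λ² - 6 - 6 = 1681 - 12 ≡ 9; y = λ·(6 - 9) - 74 ≡ 52. → (9, 52)
add G: (9, 52) + (6, 74). λ = (74 - 52)/(6 - 9) ≡ 22/80 mod 83. 80⁻¹ ≡ 55 (mod 83) since 80·55 = 4400 ≡ 1, so λ ≡ 48.
  x = λ² - 9 - 6 = 2304 - 15 ≡ 48; y = λ·(9 - 48) - 52 ≡ 68. → (48, 68)
double: tangent at (48, 68): λ = (3·48² + 67)/(2·68) ≡ 7/53. 53⁻¹ ≡ 47 (mod 83) since 53·47 = 2491 ≡ 1, so λ ≡ 7·47 ≡ 80.
  x = λ² - 48 - 48 = 6400 - 96 ≡ 79; y = λ·(48 - 79) - 68 ≡ 25. → (79, 25)
add G: (79, 25) + (6, 74). λ = (74 - 25)/(6 - 79) ≡ 49/10 mod 83. 10⁻¹ ≡ 25 (mod 83), so λ ≡ 63.
  x = λ² - 79 - 6 = 3969 - 85 ≡ 66; y = λ·(79 - 66) - 25 ≡ 47. → (66, 47)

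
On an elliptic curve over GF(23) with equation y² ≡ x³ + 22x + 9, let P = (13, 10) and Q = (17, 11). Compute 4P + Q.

(17, 12)

First 4P:
Double-and-add on 4 = (100)₂. Start with P = (13, 10) for the leading 1-bit.
double: tangent at (13, 10): λ = (3·13² + 22)/(2·10) ≡ 0/20. 20⁻¹ ≡ 15 (mod 23) since 20·15 = 300 ≡ 1, so λ ≡ 0·15 ≡ 0.
  x = λ² - 13 - 13 = 0 - 26 ≡ 20; y = λ·(13 - 20) - 10 ≡ 13. → (20, 13)
double: tangent at (20, 13): λ = (3·20² + 22)/(2·13) ≡ 3/3. 3⁻¹ ≡ 8 (mod 23) since 3·8 = 24 ≡ 1, so λ ≡ 3·8 ≡ 1.
  x = λ² - 20 - 20 = 1 - 40 ≡ 7; y = λ·(20 - 7) - 13 ≡ 0. → (7, 0)
4P = (7, 0).
Finally 4P + Q:
(7, 0) + (17, 11). λ = (11 - 0)/(17 - 7) ≡ 11/10 mod 23. 10⁻¹ ≡ 7 (mod 23) since 10·7 = 70 ≡ 1, so λ ≡ 8.
  x = λ² - 7 - 17 = 64 - 24 ≡ 17; y = λ·(7 - 17) - 0 ≡ 12. → (17, 12)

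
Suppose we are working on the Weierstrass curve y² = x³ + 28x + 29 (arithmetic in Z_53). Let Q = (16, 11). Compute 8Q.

Double-and-add on 8 = (1000)₂. Start with Q = (16, 11) for the leading 1-bit.
double: tangent at (16, 11): λ = (3·16² + 28)/(2·11) ≡ 1/22. 22⁻¹ ≡ 41 (mod 53) since 22·41 = 902 ≡ 1, so λ ≡ 1·41 ≡ 41.
  x = λ² - 16 - 16 = 1681 - 32 ≡ 6; y = λ·(16 - 6) - 11 ≡ 28. → (6, 28)
double: tangent at (6, 28): λ = (3·6² + 28)/(2·28) ≡ 30/3. 3⁻¹ ≡ 18 (mod 53), so λ ≡ 30·18 ≡ 10.
  x = λ² - 6 - 6 = 100 - 12 ≡ 35; y = λ·(6 - 35) - 28 ≡ 0. → (35, 0)
double: (35, 0) + (35, 0): same x and y₁ ≡ -y₂, so the sum is O.

O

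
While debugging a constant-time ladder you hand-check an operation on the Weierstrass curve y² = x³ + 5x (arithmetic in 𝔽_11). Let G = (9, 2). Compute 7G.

Double-and-add on 7 = (111)₂. Start with G = (9, 2) for the leading 1-bit.
double: tangent at (9, 2): λ = (3·9² + 5)/(2·2) ≡ 6/4. 4⁻¹ ≡ 3 (mod 11), so λ ≡ 6·3 ≡ 7.
  x = λ² - 9 - 9 = 49 - 18 ≡ 9; y = λ·(9 - 9) - 2 ≡ 9. → (9, 9)
add G: (9, 9) + (9, 2): same x and y₁ ≡ -y₂, so the sum is 𝒪.
double: 𝒪 + 𝒪 = 𝒪 (identity).
add G: 𝒪 + (9, 2) = (9, 2) (identity).

(9, 2)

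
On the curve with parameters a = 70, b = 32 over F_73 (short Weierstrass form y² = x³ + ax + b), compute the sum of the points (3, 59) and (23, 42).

(49, 2)

(3, 59) + (23, 42). λ = (42 - 59)/(23 - 3) ≡ 56/20 mod 73. 20⁻¹ ≡ 11 (mod 73) since 20·11 = 220 ≡ 1, so λ ≡ 32.
  x = λ² - 3 - 23 = 1024 - 26 ≡ 49; y = λ·(3 - 49) - 59 ≡ 2. → (49, 2)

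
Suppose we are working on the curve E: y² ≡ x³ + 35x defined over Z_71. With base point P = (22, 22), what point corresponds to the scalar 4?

Repeated addition: build up to 4P.
2P: tangent at (22, 22): λ = (3·22² + 35)/(2·22) ≡ 67/44. 44⁻¹ ≡ 21 (mod 71), so λ ≡ 67·21 ≡ 58.
  x = λ² - 22 - 22 = 3364 - 44 ≡ 54; y = λ·(22 - 54) - 22 ≡ 39. → (54, 39)
3P: (54, 39) + (22, 22). λ = (22 - 39)/(22 - 54) ≡ 54/39 mod 71. 39⁻¹ ≡ 51 (mod 71) since 39·51 = 1989 ≡ 1, so λ ≡ 56.
  x = λ² - 54 - 22 = 3136 - 76 ≡ 7; y = λ·(54 - 7) - 39 ≡ 37. → (7, 37)
4P: (7, 37) + (22, 22). λ = (22 - 37)/(22 - 7) ≡ 56/15 mod 71. 15⁻¹ ≡ 19 (mod 71) since 15·19 = 285 ≡ 1, so λ ≡ 70.
  x = λ² - 7 - 22 = 4900 - 29 ≡ 43; y = λ·(7 - 43) - 37 ≡ 70. → (43, 70)

(43, 70)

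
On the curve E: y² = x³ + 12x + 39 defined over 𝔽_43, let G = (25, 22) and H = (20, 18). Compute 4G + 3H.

(19, 26)

First 4G:
Repeated addition: build up to 4G.
2G: tangent at (25, 22): λ = (3·25² + 12)/(2·22) ≡ 38/1. 1⁻¹ ≡ 1 (mod 43), so λ ≡ 38·1 ≡ 38.
  x = λ² - 25 - 25 = 1444 - 50 ≡ 18; y = λ·(25 - 18) - 22 ≡ 29. → (18, 29)
3G: (18, 29) + (25, 22). λ = (22 - 29)/(25 - 18) ≡ 36/7 mod 43. 7⁻¹ ≡ 37 (mod 43) since 7·37 = 259 ≡ 1, so λ ≡ 42.
  x = λ² - 18 - 25 = 1764 - 43 ≡ 1; y = λ·(18 - 1) - 29 ≡ 40. → (1, 40)
4G: (1, 40) + (25, 22). λ = (22 - 40)/(25 - 1) ≡ 25/24 mod 43. 24⁻¹ ≡ 9 (mod 43) since 24·9 = 216 ≡ 1, so λ ≡ 10.
  x = λ² - 1 - 25 = 100 - 26 ≡ 31; y = λ·(1 - 31) - 40 ≡ 4. → (31, 4)
4G = (31, 4).
Next 3H:
Repeated addition: build up to 3H.
2H: tangent at (20, 18): λ = (3·20² + 12)/(2·18) ≡ 8/36. 36⁻¹ ≡ 6 (mod 43), so λ ≡ 8·6 ≡ 5.
  x = λ² - 20 - 20 = 25 - 40 ≡ 28; y = λ·(20 - 28) - 18 ≡ 28. → (28, 28)
3H: (28, 28) + (20, 18). λ = (18 - 28)/(20 - 28) ≡ 33/35 mod 43. 35⁻¹ ≡ 16 (mod 43), so λ ≡ 12.
  x = λ² - 28 - 20 = 144 - 48 ≡ 10; y = λ·(28 - 10) - 28 ≡ 16. → (10, 16)
3H = (10, 16).
Finally 4G + 3H:
(31, 4) + (10, 16). λ = (16 - 4)/(10 - 31) ≡ 12/22 mod 43. 22⁻¹ ≡ 2 (mod 43), so λ ≡ 24.
  x = λ² - 31 - 10 = 576 - 41 ≡ 19; y = λ·(31 - 19) - 4 ≡ 26. → (19, 26)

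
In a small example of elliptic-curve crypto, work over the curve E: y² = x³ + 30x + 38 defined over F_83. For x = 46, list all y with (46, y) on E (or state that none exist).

none

x³ + 30x + 38 = 98754 ≡ 67 (mod 83).
67 is a non-residue mod 83; no y exists.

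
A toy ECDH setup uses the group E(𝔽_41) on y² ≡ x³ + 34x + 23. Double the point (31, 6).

tangent at (31, 6): λ = (3·31² + 34)/(2·6) ≡ 6/12. 12⁻¹ ≡ 24 (mod 41), so λ ≡ 6·24 ≡ 21.
  x = λ² - 31 - 31 = 441 - 62 ≡ 10; y = λ·(31 - 10) - 6 ≡ 25. → (10, 25)

(10, 25)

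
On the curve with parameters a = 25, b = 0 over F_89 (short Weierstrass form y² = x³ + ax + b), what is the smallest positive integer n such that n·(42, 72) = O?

2P: tangent at (42, 72): λ = (3·42² + 25)/(2·72) ≡ 66/55. 55⁻¹ ≡ 34 (mod 89), so λ ≡ 66·34 ≡ 19.
  x = λ² - 42 - 42 = 361 - 84 ≡ 10; y = λ·(42 - 10) - 72 ≡ 2. → (10, 2)
3P: (10, 2) + (42, 72). λ = (72 - 2)/(42 - 10) ≡ 70/32 mod 89. 32⁻¹ ≡ 64 (mod 89) since 32·64 = 2048 ≡ 1, so λ ≡ 30.
  x = λ² - 10 - 42 = 900 - 52 ≡ 47; y = λ·(10 - 47) - 2 ≡ 45. → (47, 45)
4P: (47, 45) + (42, 72). λ = (72 - 45)/(42 - 47) ≡ 27/84 mod 89. 84⁻¹ ≡ 71 (mod 89), so λ ≡ 48.
  x = λ² - 47 - 42 = 2304 - 89 ≡ 79; y = λ·(47 - 79) - 45 ≡ 21. → (79, 21)
5P: (79, 21) + (42, 72). λ = (72 - 21)/(42 - 79) ≡ 51/52 mod 89. 52⁻¹ ≡ 12 (mod 89) since 52·12 = 624 ≡ 1, so λ ≡ 78.
  x = λ² - 79 - 42 = 6084 - 121 ≡ 0; y = λ·(79 - 0) - 21 ≡ 0. → (0, 0)
6P: (0, 0) + (42, 72). λ = (72 - 0)/(42 - 0) ≡ 72/42 mod 89. 42⁻¹ ≡ 53 (mod 89), so λ ≡ 78.
  x = λ² - 0 - 42 = 6084 - 42 ≡ 79; y = λ·(0 - 79) - 0 ≡ 68. → (79, 68)
7P: (79, 68) + (42, 72). λ = (72 - 68)/(42 - 79) ≡ 4/52 mod 89. 52⁻¹ ≡ 12 (mod 89) since 52·12 = 624 ≡ 1, so λ ≡ 48.
  x = λ² - 79 - 42 = 2304 - 121 ≡ 47; y = λ·(79 - 47) - 68 ≡ 44. → (47, 44)
8P: (47, 44) + (42, 72). λ = (72 - 44)/(42 - 47) ≡ 28/84 mod 89. 84⁻¹ ≡ 71 (mod 89), so λ ≡ 30.
  x = λ² - 47 - 42 = 900 - 89 ≡ 10; y = λ·(47 - 10) - 44 ≡ 87. → (10, 87)
9P: (10, 87) + (42, 72). λ = (72 - 87)/(42 - 10) ≡ 74/32 mod 89. 32⁻¹ ≡ 64 (mod 89), so λ ≡ 19.
  x = λ² - 10 - 42 = 361 - 52 ≡ 42; y = λ·(10 - 42) - 87 ≡ 17. → (42, 17)
10P: (42, 17) + (42, 72): same x and y₁ ≡ -y₂, so the sum is O.
10P = O, so the order is 10.

10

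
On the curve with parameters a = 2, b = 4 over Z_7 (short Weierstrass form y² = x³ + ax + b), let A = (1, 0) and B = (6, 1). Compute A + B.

(1, 0) + (6, 1). λ = (1 - 0)/(6 - 1) ≡ 1/5 mod 7. 5⁻¹ ≡ 3 (mod 7) since 5·3 = 15 ≡ 1, so λ ≡ 3.
  x = λ² - 1 - 6 = 9 - 7 ≡ 2; y = λ·(1 - 2) - 0 ≡ 4. → (2, 4)

(2, 4)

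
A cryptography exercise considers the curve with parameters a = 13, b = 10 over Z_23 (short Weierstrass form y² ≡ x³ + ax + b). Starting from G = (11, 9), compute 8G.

Double-and-add on 8 = (1000)₂. Start with G = (11, 9) for the leading 1-bit.
double: tangent at (11, 9): λ = (3·11² + 13)/(2·9) ≡ 8/18. 18⁻¹ ≡ 9 (mod 23) since 18·9 = 162 ≡ 1, so λ ≡ 8·9 ≡ 3.
  x = λ² - 11 - 11 = 9 - 22 ≡ 10; y = λ·(11 - 10) - 9 ≡ 17. → (10, 17)
double: tangent at (10, 17): λ = (3·10² + 13)/(2·17) ≡ 14/11. 11⁻¹ ≡ 21 (mod 23), so λ ≡ 14·21 ≡ 18.
  x = λ² - 10 - 10 = 324 - 20 ≡ 5; y = λ·(10 - 5) - 17 ≡ 4. → (5, 4)
double: tangent at (5, 4): λ = (3·5² + 13)/(2·4) ≡ 19/8. 8⁻¹ ≡ 3 (mod 23) since 8·3 = 24 ≡ 1, so λ ≡ 19·3 ≡ 11.
  x = λ² - 5 - 5 = 121 - 10 ≡ 19; y = λ·(5 - 19) - 4 ≡ 3. → (19, 3)

(19, 3)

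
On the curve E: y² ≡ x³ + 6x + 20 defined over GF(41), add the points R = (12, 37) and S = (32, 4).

(7, 6)

(12, 37) + (32, 4). λ = (4 - 37)/(32 - 12) ≡ 8/20 mod 41. 20⁻¹ ≡ 39 (mod 41), so λ ≡ 25.
  x = λ² - 12 - 32 = 625 - 44 ≡ 7; y = λ·(12 - 7) - 37 ≡ 6. → (7, 6)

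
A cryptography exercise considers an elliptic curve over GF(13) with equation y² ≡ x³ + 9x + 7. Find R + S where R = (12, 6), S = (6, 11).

(4, 9)

(12, 6) + (6, 11). λ = (11 - 6)/(6 - 12) ≡ 5/7 mod 13. 7⁻¹ ≡ 2 (mod 13), so λ ≡ 10.
  x = λ² - 12 - 6 = 100 - 18 ≡ 4; y = λ·(12 - 4) - 6 ≡ 9. → (4, 9)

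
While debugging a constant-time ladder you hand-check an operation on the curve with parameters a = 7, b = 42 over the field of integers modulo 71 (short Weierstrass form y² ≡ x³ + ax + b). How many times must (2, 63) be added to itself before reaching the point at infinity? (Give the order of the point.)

9

2P: tangent at (2, 63): λ = (3·2² + 7)/(2·63) ≡ 19/55. 55⁻¹ ≡ 31 (mod 71) since 55·31 = 1705 ≡ 1, so λ ≡ 19·31 ≡ 21.
  x = λ² - 2 - 2 = 441 - 4 ≡ 11; y = λ·(2 - 11) - 63 ≡ 32. → (11, 32)
3P: (11, 32) + (2, 63). λ = (63 - 32)/(2 - 11) ≡ 31/62 mod 71. 62⁻¹ ≡ 63 (mod 71) since 62·63 = 3906 ≡ 1, so λ ≡ 36.
  x = λ² - 11 - 2 = 1296 - 13 ≡ 5; y = λ·(11 - 5) - 32 ≡ 42. → (5, 42)
4P: (5, 42) + (2, 63). λ = (63 - 42)/(2 - 5) ≡ 21/68 mod 71. 68⁻¹ ≡ 47 (mod 71), so λ ≡ 64.
  x = λ² - 5 - 2 = 4096 - 7 ≡ 42; y = λ·(5 - 42) - 42 ≡ 4. → (42, 4)
5P: (42, 4) + (2, 63). λ = (63 - 4)/(2 - 42) ≡ 59/31 mod 71. 31⁻¹ ≡ 55 (mod 71), so λ ≡ 50.
  x = λ² - 42 - 2 = 2500 - 44 ≡ 42; y = λ·(42 - 42) - 4 ≡ 67. → (42, 67)
6P: (42, 67) + (2, 63). λ = (63 - 67)/(2 - 42) ≡ 67/31 mod 71. 31⁻¹ ≡ 55 (mod 71) since 31·55 = 1705 ≡ 1, so λ ≡ 64.
  x = λ² - 42 - 2 = 4096 - 44 ≡ 5; y = λ·(42 - 5) - 67 ≡ 29. → (5, 29)
7P: (5, 29) + (2, 63). λ = (63 - 29)/(2 - 5) ≡ 34/68 mod 71. 68⁻¹ ≡ 47 (mod 71), so λ ≡ 36.
  x = λ² - 5 - 2 = 1296 - 7 ≡ 11; y = λ·(5 - 11) - 29 ≡ 39. → (11, 39)
8P: (11, 39) + (2, 63). λ = (63 - 39)/(2 - 11) ≡ 24/62 mod 71. 62⁻¹ ≡ 63 (mod 71), so λ ≡ 21.
  x = λ² - 11 - 2 = 441 - 13 ≡ 2; y = λ·(11 - 2) - 39 ≡ 8. → (2, 8)
9P: (2, 8) + (2, 63): same x and y₁ ≡ -y₂, so the sum is the point at infinity.
9P = the point at infinity, so the order is 9.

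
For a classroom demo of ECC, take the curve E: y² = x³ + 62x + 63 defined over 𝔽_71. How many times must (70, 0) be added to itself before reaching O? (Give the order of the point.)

2

2P: (70, 0) + (70, 0): same x and y₁ ≡ -y₂, so the sum is O.
2P = O, so the order is 2.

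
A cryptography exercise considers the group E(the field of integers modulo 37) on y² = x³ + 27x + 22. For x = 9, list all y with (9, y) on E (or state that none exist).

x³ + 27x + 22 = 994 ≡ 32 (mod 37).
32 is a non-residue mod 37; no y exists.

none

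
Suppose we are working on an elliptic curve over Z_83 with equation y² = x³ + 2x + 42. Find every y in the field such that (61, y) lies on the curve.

none

x³ + 2x + 42 = 227145 ≡ 57 (mod 83).
57 is a non-residue mod 83; no y exists.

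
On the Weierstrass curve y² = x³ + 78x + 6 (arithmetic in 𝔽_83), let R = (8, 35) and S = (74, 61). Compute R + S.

(76, 69)

(8, 35) + (74, 61). λ = (61 - 35)/(74 - 8) ≡ 26/66 mod 83. 66⁻¹ ≡ 39 (mod 83), so λ ≡ 18.
  x = λ² - 8 - 74 = 324 - 82 ≡ 76; y = λ·(8 - 76) - 35 ≡ 69. → (76, 69)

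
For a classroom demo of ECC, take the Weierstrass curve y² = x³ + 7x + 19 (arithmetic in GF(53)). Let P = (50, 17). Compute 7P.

(22, 3)

Double-and-add on 7 = (111)₂. Start with P = (50, 17) for the leading 1-bit.
double: tangent at (50, 17): λ = (3·50² + 7)/(2·17) ≡ 34/34. 34⁻¹ ≡ 39 (mod 53) since 34·39 = 1326 ≡ 1, so λ ≡ 34·39 ≡ 1.
  x = λ² - 50 - 50 = 1 - 100 ≡ 7; y = λ·(50 - 7) - 17 ≡ 26. → (7, 26)
add P: (7, 26) + (50, 17). λ = (17 - 26)/(50 - 7) ≡ 44/43 mod 53. 43⁻¹ ≡ 37 (mod 53) since 43·37 = 1591 ≡ 1, so λ ≡ 38.
  x = λ² - 7 - 50 = 1444 - 57 ≡ 9; y = λ·(7 - 9) - 26 ≡ 4. → (9, 4)
double: tangent at (9, 4): λ = (3·9² + 7)/(2·4) ≡ 38/8. 8⁻¹ ≡ 20 (mod 53) since 8·20 = 160 ≡ 1, so λ ≡ 38·20 ≡ 18.
  x = λ² - 9 - 9 = 324 - 18 ≡ 41; y = λ·(9 - 41) - 4 ≡ 3. → (41, 3)
add P: (41, 3) + (50, 17). λ = (17 - 3)/(50 - 41) ≡ 14/9 mod 53. 9⁻¹ ≡ 6 (mod 53), so λ ≡ 31.
  x = λ² - 41 - 50 = 961 - 91 ≡ 22; y = λ·(41 - 22) - 3 ≡ 3. → (22, 3)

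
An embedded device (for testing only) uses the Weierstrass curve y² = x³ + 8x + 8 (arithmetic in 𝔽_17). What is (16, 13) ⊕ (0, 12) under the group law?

(16, 13) + (0, 12). λ = (12 - 13)/(0 - 16) ≡ 16/1 mod 17. 1⁻¹ ≡ 1 (mod 17) since 1·1 = 1 ≡ 1, so λ ≡ 16.
  x = λ² - 16 - 0 = 256 - 16 ≡ 2; y = λ·(16 - 2) - 13 ≡ 7. → (2, 7)

(2, 7)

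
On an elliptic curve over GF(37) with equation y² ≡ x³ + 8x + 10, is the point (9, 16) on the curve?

yes

y² = 16² ≡ 34; x³ + 8x + 10 = 811 ≡ 34 (mod 37). 34 = 34.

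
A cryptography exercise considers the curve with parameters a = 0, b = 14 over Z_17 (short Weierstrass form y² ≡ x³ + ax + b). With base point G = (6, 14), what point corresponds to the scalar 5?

Repeated addition: build up to 5G.
2G: tangent at (6, 14): λ = (3·6² + 0)/(2·14) ≡ 6/11. 11⁻¹ ≡ 14 (mod 17), so λ ≡ 6·14 ≡ 16.
  x = λ² - 6 - 6 = 256 - 12 ≡ 6; y = λ·(6 - 6) - 14 ≡ 3. → (6, 3)
3G: (6, 3) + (6, 14): same x and y₁ ≡ -y₂, so the sum is ∞.
4G: ∞ + (6, 14) = (6, 14) (identity).
5G: tangent at (6, 14): λ = (3·6² + 0)/(2·14) ≡ 6/11. 11⁻¹ ≡ 14 (mod 17), so λ ≡ 6·14 ≡ 16.
  x = λ² - 6 - 6 = 256 - 12 ≡ 6; y = λ·(6 - 6) - 14 ≡ 3. → (6, 3)

(6, 3)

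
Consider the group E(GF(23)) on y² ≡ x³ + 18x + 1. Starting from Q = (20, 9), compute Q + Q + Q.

(10, 10)

Repeated addition: build up to 3Q.
2Q: tangent at (20, 9): λ = (3·20² + 18)/(2·9) ≡ 22/18. 18⁻¹ ≡ 9 (mod 23), so λ ≡ 22·9 ≡ 14.
  x = λ² - 20 - 20 = 196 - 40 ≡ 18; y = λ·(20 - 18) - 9 ≡ 19. → (18, 19)
3Q: (18, 19) + (20, 9). λ = (9 - 19)/(20 - 18) ≡ 13/2 mod 23. 2⁻¹ ≡ 12 (mod 23) since 2·12 = 24 ≡ 1, so λ ≡ 18.
  x = λ² - 18 - 20 = 324 - 38 ≡ 10; y = λ·(18 - 10) - 19 ≡ 10. → (10, 10)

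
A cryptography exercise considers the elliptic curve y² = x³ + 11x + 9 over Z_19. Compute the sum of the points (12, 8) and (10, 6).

(17, 6)

(12, 8) + (10, 6). λ = (6 - 8)/(10 - 12) ≡ 17/17 mod 19. 17⁻¹ ≡ 9 (mod 19), so λ ≡ 1.
  x = λ² - 12 - 10 = 1 - 22 ≡ 17; y = λ·(12 - 17) - 8 ≡ 6. → (17, 6)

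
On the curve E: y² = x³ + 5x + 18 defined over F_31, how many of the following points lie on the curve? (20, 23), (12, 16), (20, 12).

(20, 23): 23² ≡ 2, rhs ≡ 27 → off.
(12, 16): 16² ≡ 8, rhs ≡ 8 → on.
(20, 12): 12² ≡ 20, rhs ≡ 27 → off.

1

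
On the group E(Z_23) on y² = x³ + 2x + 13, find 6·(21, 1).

(21, 22)

Write G = (21, 1).
Double-and-add on 6 = (110)₂. Start with G = (21, 1) for the leading 1-bit.
double: tangent at (21, 1): λ = (3·21² + 2)/(2·1) ≡ 14/2. 2⁻¹ ≡ 12 (mod 23), so λ ≡ 14·12 ≡ 7.
  x = λ² - 21 - 21 = 49 - 42 ≡ 7; y = λ·(21 - 7) - 1 ≡ 5. → (7, 5)
add G: (7, 5) + (21, 1). λ = (1 - 5)/(21 - 7) ≡ 19/14 mod 23. 14⁻¹ ≡ 5 (mod 23), so λ ≡ 3.
  x = λ² - 7 - 21 = 9 - 28 ≡ 4; y = λ·(7 - 4) - 5 ≡ 4. → (4, 4)
double: tangent at (4, 4): λ = (3·4² + 2)/(2·4) ≡ 4/8. 8⁻¹ ≡ 3 (mod 23) since 8·3 = 24 ≡ 1, so λ ≡ 4·3 ≡ 12.
  x = λ² - 4 - 4 = 144 - 8 ≡ 21; y = λ·(4 - 21) - 4 ≡ 22. → (21, 22)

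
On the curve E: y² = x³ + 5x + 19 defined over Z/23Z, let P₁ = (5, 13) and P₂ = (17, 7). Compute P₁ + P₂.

(5, 13) + (17, 7). λ = (7 - 13)/(17 - 5) ≡ 17/12 mod 23. 12⁻¹ ≡ 2 (mod 23) since 12·2 = 24 ≡ 1, so λ ≡ 11.
  x = λ² - 5 - 17 = 121 - 22 ≡ 7; y = λ·(5 - 7) - 13 ≡ 11. → (7, 11)

(7, 11)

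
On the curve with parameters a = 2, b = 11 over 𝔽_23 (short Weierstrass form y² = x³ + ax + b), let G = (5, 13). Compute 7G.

(6, 20)

Repeated addition: build up to 7G.
2G: tangent at (5, 13): λ = (3·5² + 2)/(2·13) ≡ 8/3. 3⁻¹ ≡ 8 (mod 23) since 3·8 = 24 ≡ 1, so λ ≡ 8·8 ≡ 18.
  x = λ² - 5 - 5 = 324 - 10 ≡ 15; y = λ·(5 - 15) - 13 ≡ 14. → (15, 14)
3G: (15, 14) + (5, 13). λ = (13 - 14)/(5 - 15) ≡ 22/13 mod 23. 13⁻¹ ≡ 16 (mod 23), so λ ≡ 7.
  x = λ² - 15 - 5 = 49 - 20 ≡ 6; y = λ·(15 - 6) - 14 ≡ 3. → (6, 3)
4G: (6, 3) + (5, 13). λ = (13 - 3)/(5 - 6) ≡ 10/22 mod 23. 22⁻¹ ≡ 22 (mod 23) since 22·22 = 484 ≡ 1, so λ ≡ 13.
  x = λ² - 6 - 5 = 169 - 11 ≡ 20; y = λ·(6 - 20) - 3 ≡ 22. → (20, 22)
5G: (20, 22) + (5, 13). λ = (13 - 22)/(5 - 20) ≡ 14/8 mod 23. 8⁻¹ ≡ 3 (mod 23), so λ ≡ 19.
  x = λ² - 20 - 5 = 361 - 25 ≡ 14; y = λ·(20 - 14) - 22 ≡ 0. → (14, 0)
6G: (14, 0) + (5, 13). λ = (13 - 0)/(5 - 14) ≡ 13/14 mod 23. 14⁻¹ ≡ 5 (mod 23), so λ ≡ 19.
  x = λ² - 14 - 5 = 361 - 19 ≡ 20; y = λ·(14 - 20) - 0 ≡ 1. → (20, 1)
7G: (20, 1) + (5, 13). λ = (13 - 1)/(5 - 20) ≡ 12/8 mod 23. 8⁻¹ ≡ 3 (mod 23), so λ ≡ 13.
  x = λ² - 20 - 5 = 169 - 25 ≡ 6; y = λ·(20 - 6) - 1 ≡ 20. → (6, 20)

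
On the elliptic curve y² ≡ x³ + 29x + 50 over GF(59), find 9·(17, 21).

(23, 9)

Write P = (17, 21).
Repeated addition: build up to 9P.
2P: tangent at (17, 21): λ = (3·17² + 29)/(2·21) ≡ 11/42. 42⁻¹ ≡ 52 (mod 59), so λ ≡ 11·52 ≡ 41.
  x = λ² - 17 - 17 = 1681 - 34 ≡ 54; y = λ·(17 - 54) - 21 ≡ 55. → (54, 55)
3P: (54, 55) + (17, 21). λ = (21 - 55)/(17 - 54) ≡ 25/22 mod 59. 22⁻¹ ≡ 51 (mod 59), so λ ≡ 36.
  x = λ² - 54 - 17 = 1296 - 71 ≡ 45; y = λ·(54 - 45) - 55 ≡ 33. → (45, 33)
4P: (45, 33) + (17, 21). λ = (21 - 33)/(17 - 45) ≡ 47/31 mod 59. 31⁻¹ ≡ 40 (mod 59) since 31·40 = 1240 ≡ 1, so λ ≡ 51.
  x = λ² - 45 - 17 = 2601 - 62 ≡ 2; y = λ·(45 - 2) - 33 ≡ 36. → (2, 36)
5P: (2, 36) + (17, 21). λ = (21 - 36)/(17 - 2) ≡ 44/15 mod 59. 15⁻¹ ≡ 4 (mod 59), so λ ≡ 58.
  x = λ² - 2 - 17 = 3364 - 19 ≡ 41; y = λ·(2 - 41) - 36 ≡ 3. → (41, 3)
6P: (41, 3) + (17, 21). λ = (21 - 3)/(17 - 41) ≡ 18/35 mod 59. 35⁻¹ ≡ 27 (mod 59) since 35·27 = 945 ≡ 1, so λ ≡ 14.
  x = λ² - 41 - 17 = 196 - 58 ≡ 20; y = λ·(41 - 20) - 3 ≡ 55. → (20, 55)
7P: (20, 55) + (17, 21). λ = (21 - 55)/(17 - 20) ≡ 25/56 mod 59. 56⁻¹ ≡ 39 (mod 59), so λ ≡ 31.
  x = λ² - 20 - 17 = 961 - 37 ≡ 39; y = λ·(20 - 39) - 55 ≡ 5. → (39, 5)
8P: (39, 5) + (17, 21). λ = (21 - 5)/(17 - 39) ≡ 16/37 mod 59. 37⁻¹ ≡ 8 (mod 59) since 37·8 = 296 ≡ 1, so λ ≡ 10.
  x = λ² - 39 - 17 = 100 - 56 ≡ 44; y = λ·(39 - 44) - 5 ≡ 4. → (44, 4)
9P: (44, 4) + (17, 21). λ = (21 - 4)/(17 - 44) ≡ 17/32 mod 59. 32⁻¹ ≡ 24 (mod 59) since 32·24 = 768 ≡ 1, so λ ≡ 54.
  x = λ² - 44 - 17 = 2916 - 61 ≡ 23; y = λ·(44 - 23) - 4 ≡ 9. → (23, 9)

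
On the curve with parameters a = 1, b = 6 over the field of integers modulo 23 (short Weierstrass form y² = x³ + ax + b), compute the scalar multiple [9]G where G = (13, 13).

(2, 19)

Repeated addition: build up to 9G.
2G: tangent at (13, 13): λ = (3·13² + 1)/(2·13) ≡ 2/3. 3⁻¹ ≡ 8 (mod 23) since 3·8 = 24 ≡ 1, so λ ≡ 2·8 ≡ 16.
  x = λ² - 13 - 13 = 256 - 26 ≡ 0; y = λ·(13 - 0) - 13 ≡ 11. → (0, 11)
3G: (0, 11) + (13, 13). λ = (13 - 11)/(13 - 0) ≡ 2/13 mod 23. 13⁻¹ ≡ 16 (mod 23), so λ ≡ 9.
  x = λ² - 0 - 13 = 81 - 13 ≡ 22; y = λ·(0 - 22) - 11 ≡ 21. → (22, 21)
4G: (22, 21) + (13, 13). λ = (13 - 21)/(13 - 22) ≡ 15/14 mod 23. 14⁻¹ ≡ 5 (mod 23) since 14·5 = 70 ≡ 1, so λ ≡ 6.
  x = λ² - 22 - 13 = 36 - 35 ≡ 1; y = λ·(22 - 1) - 21 ≡ 13. → (1, 13)
5G: (1, 13) + (13, 13). λ = (13 - 13)/(13 - 1) ≡ 0/12 mod 23. 12⁻¹ ≡ 2 (mod 23) since 12·2 = 24 ≡ 1, so λ ≡ 0.
  x = λ² - 1 - 13 = 0 - 14 ≡ 9; y = λ·(1 - 9) - 13 ≡ 10. → (9, 10)
6G: (9, 10) + (13, 13). λ = (13 - 10)/(13 - 9) ≡ 3/4 mod 23. 4⁻¹ ≡ 6 (mod 23), so λ ≡ 18.
  x = λ² - 9 - 13 = 324 - 22 ≡ 3; y = λ·(9 - 3) - 10 ≡ 6. → (3, 6)
7G: (3, 6) + (13, 13). λ = (13 - 6)/(13 - 3) ≡ 7/10 mod 23. 10⁻¹ ≡ 7 (mod 23), so λ ≡ 3.
  x = λ² - 3 - 13 = 9 - 16 ≡ 16; y = λ·(3 - 16) - 6 ≡ 1. → (16, 1)
8G: (16, 1) + (13, 13). λ = (13 - 1)/(13 - 16) ≡ 12/20 mod 23. 20⁻¹ ≡ 15 (mod 23), so λ ≡ 19.
  x = λ² - 16 - 13 = 361 - 29 ≡ 10; y = λ·(16 - 10) - 1 ≡ 21. → (10, 21)
9G: (10, 21) + (13, 13). λ = (13 - 21)/(13 - 10) ≡ 15/3 mod 23. 3⁻¹ ≡ 8 (mod 23) since 3·8 = 24 ≡ 1, so λ ≡ 5.
  x = λ² - 10 - 13 = 25 - 23 ≡ 2; y = λ·(10 - 2) - 21 ≡ 19. → (2, 19)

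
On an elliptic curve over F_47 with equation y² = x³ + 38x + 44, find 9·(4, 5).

Write Q = (4, 5).
Double-and-add on 9 = (1001)₂. Start with Q = (4, 5) for the leading 1-bit.
double: tangent at (4, 5): λ = (3·4² + 38)/(2·5) ≡ 39/10. 10⁻¹ ≡ 33 (mod 47), so λ ≡ 39·33 ≡ 18.
  x = λ² - 4 - 4 = 324 - 8 ≡ 34; y = λ·(4 - 34) - 5 ≡ 19. → (34, 19)
double: tangent at (34, 19): λ = (3·34² + 38)/(2·19) ≡ 28/38. 38⁻¹ ≡ 26 (mod 47), so λ ≡ 28·26 ≡ 23.
  x = λ² - 34 - 34 = 529 - 68 ≡ 38; y = λ·(34 - 38) - 19 ≡ 30. → (38, 30)
double: tangent at (38, 30): λ = (3·38² + 38)/(2·30) ≡ 46/13. 13⁻¹ ≡ 29 (mod 47) since 13·29 = 377 ≡ 1, so λ ≡ 46·29 ≡ 18.
  x = λ² - 38 - 38 = 324 - 76 ≡ 13; y = λ·(38 - 13) - 30 ≡ 44. → (13, 44)
add Q: (13, 44) + (4, 5). λ = (5 - 44)/(4 - 13) ≡ 8/38 mod 47. 38⁻¹ ≡ 26 (mod 47) since 38·26 = 988 ≡ 1, so λ ≡ 20.
  x = λ² - 13 - 4 = 400 - 17 ≡ 7; y = λ·(13 - 7) - 44 ≡ 29. → (7, 29)

(7, 29)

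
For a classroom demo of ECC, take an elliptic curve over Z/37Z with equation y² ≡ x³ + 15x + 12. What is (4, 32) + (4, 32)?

tangent at (4, 32): λ = (3·4² + 15)/(2·32) ≡ 26/27. 27⁻¹ ≡ 11 (mod 37) since 27·11 = 297 ≡ 1, so λ ≡ 26·11 ≡ 27.
  x = λ² - 4 - 4 = 729 - 8 ≡ 18; y = λ·(4 - 18) - 32 ≡ 34. → (18, 34)

(18, 34)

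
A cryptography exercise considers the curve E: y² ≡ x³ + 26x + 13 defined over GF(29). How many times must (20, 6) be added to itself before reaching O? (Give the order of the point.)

12

2P: tangent at (20, 6): λ = (3·20² + 26)/(2·6) ≡ 8/12. 12⁻¹ ≡ 17 (mod 29) since 12·17 = 204 ≡ 1, so λ ≡ 8·17 ≡ 20.
  x = λ² - 20 - 20 = 400 - 40 ≡ 12; y = λ·(20 - 12) - 6 ≡ 9. → (12, 9)
3P: (12, 9) + (20, 6). λ = (6 - 9)/(20 - 12) ≡ 26/8 mod 29. 8⁻¹ ≡ 11 (mod 29), so λ ≡ 25.
  x = λ² - 12 - 20 = 625 - 32 ≡ 13; y = λ·(12 - 13) - 9 ≡ 24. → (13, 24)
4P: (13, 24) + (20, 6). λ = (6 - 24)/(20 - 13) ≡ 11/7 mod 29. 7⁻¹ ≡ 25 (mod 29), so λ ≡ 14.
  x = λ² - 13 - 20 = 196 - 33 ≡ 18; y = λ·(13 - 18) - 24 ≡ 22. → (18, 22)
5P: (18, 22) + (20, 6). λ = (6 - 22)/(20 - 18) ≡ 13/2 mod 29. 2⁻¹ ≡ 15 (mod 29), so λ ≡ 21.
  x = λ² - 18 - 20 = 441 - 38 ≡ 26; y = λ·(18 - 26) - 22 ≡ 13. → (26, 13)
6P: (26, 13) + (20, 6). λ = (6 - 13)/(20 - 26) ≡ 22/23 mod 29. 23⁻¹ ≡ 24 (mod 29) since 23·24 = 552 ≡ 1, so λ ≡ 6.
  x = λ² - 26 - 20 = 36 - 46 ≡ 19; y = λ·(26 - 19) - 13 ≡ 0. → (19, 0)
7P: (19, 0) + (20, 6). λ = (6 - 0)/(20 - 19) ≡ 6/1 mod 29. 1⁻¹ ≡ 1 (mod 29), so λ ≡ 6.
  x = λ² - 19 - 20 = 36 - 39 ≡ 26; y = λ·(19 - 26) - 0 ≡ 16. → (26, 16)
8P: (26, 16) + (20, 6). λ = (6 - 16)/(20 - 26) ≡ 19/23 mod 29. 23⁻¹ ≡ 24 (mod 29) since 23·24 = 552 ≡ 1, so λ ≡ 21.
  x = λ² - 26 - 20 = 441 - 46 ≡ 18; y = λ·(26 - 18) - 16 ≡ 7. → (18, 7)
9P: (18, 7) + (20, 6). λ = (6 - 7)/(20 - 18) ≡ 28/2 mod 29. 2⁻¹ ≡ 15 (mod 29), so λ ≡ 14.
  x = λ² - 18 - 20 = 196 - 38 ≡ 13; y = λ·(18 - 13) - 7 ≡ 5. → (13, 5)
10P: (13, 5) + (20, 6). λ = (6 - 5)/(20 - 13) ≡ 1/7 mod 29. 7⁻¹ ≡ 25 (mod 29), so λ ≡ 25.
  x = λ² - 13 - 20 = 625 - 33 ≡ 12; y = λ·(13 - 12) - 5 ≡ 20. → (12, 20)
11P: (12, 20) + (20, 6). λ = (6 - 20)/(20 - 12) ≡ 15/8 mod 29. 8⁻¹ ≡ 11 (mod 29) since 8·11 = 88 ≡ 1, so λ ≡ 20.
  x = λ² - 12 - 20 = 400 - 32 ≡ 20; y = λ·(12 - 20) - 20 ≡ 23. → (20, 23)
12P: (20, 23) + (20, 6): same x and y₁ ≡ -y₂, so the sum is O.
12P = O, so the order is 12.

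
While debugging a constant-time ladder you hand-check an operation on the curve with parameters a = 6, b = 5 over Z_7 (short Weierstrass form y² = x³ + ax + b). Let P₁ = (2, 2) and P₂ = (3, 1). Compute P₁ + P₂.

(3, 6)

(2, 2) + (3, 1). λ = (1 - 2)/(3 - 2) ≡ 6/1 mod 7. 1⁻¹ ≡ 1 (mod 7) since 1·1 = 1 ≡ 1, so λ ≡ 6.
  x = λ² - 2 - 3 = 36 - 5 ≡ 3; y = λ·(2 - 3) - 2 ≡ 6. → (3, 6)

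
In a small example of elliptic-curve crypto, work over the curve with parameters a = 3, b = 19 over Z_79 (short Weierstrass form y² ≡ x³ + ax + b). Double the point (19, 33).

tangent at (19, 33): λ = (3·19² + 3)/(2·33) ≡ 59/66. 66⁻¹ ≡ 6 (mod 79), so λ ≡ 59·6 ≡ 38.
  x = λ² - 19 - 19 = 1444 - 38 ≡ 63; y = λ·(19 - 63) - 33 ≡ 33. → (63, 33)

(63, 33)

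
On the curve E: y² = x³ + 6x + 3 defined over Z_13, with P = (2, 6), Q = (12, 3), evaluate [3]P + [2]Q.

(4, 0)

First 3P:
Repeated addition: build up to 3P.
2P: tangent at (2, 6): λ = (3·2² + 6)/(2·6) ≡ 5/12. 12⁻¹ ≡ 12 (mod 13) since 12·12 = 144 ≡ 1, so λ ≡ 5·12 ≡ 8.
  x = λ² - 2 - 2 = 64 - 4 ≡ 8; y = λ·(2 - 8) - 6 ≡ 11. → (8, 11)
3P: (8, 11) + (2, 6). λ = (6 - 11)/(2 - 8) ≡ 8/7 mod 13. 7⁻¹ ≡ 2 (mod 13) since 7·2 = 14 ≡ 1, so λ ≡ 3.
  x = λ² - 8 - 2 = 9 - 10 ≡ 12; y = λ·(8 - 12) - 11 ≡ 3. → (12, 3)
3P = (12, 3).
Next 2Q:
Repeated addition: build up to 2Q.
2Q: tangent at (12, 3): λ = (3·12² + 6)/(2·3) ≡ 9/6. 6⁻¹ ≡ 11 (mod 13), so λ ≡ 9·11 ≡ 8.
  x = λ² - 12 - 12 = 64 - 24 ≡ 1; y = λ·(12 - 1) - 3 ≡ 7. → (1, 7)
2Q = (1, 7).
Finally 3P + 2Q:
(12, 3) + (1, 7). λ = (7 - 3)/(1 - 12) ≡ 4/2 mod 13. 2⁻¹ ≡ 7 (mod 13) since 2·7 = 14 ≡ 1, so λ ≡ 2.
  x = λ² - 12 - 1 = 4 - 13 ≡ 4; y = λ·(12 - 4) - 3 ≡ 0. → (4, 0)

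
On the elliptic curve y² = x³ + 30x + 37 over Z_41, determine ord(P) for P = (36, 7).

2P: tangent at (36, 7): λ = (3·36² + 30)/(2·7) ≡ 23/14. 14⁻¹ ≡ 3 (mod 41), so λ ≡ 23·3 ≡ 28.
  x = λ² - 36 - 36 = 784 - 72 ≡ 15; y = λ·(36 - 15) - 7 ≡ 7. → (15, 7)
3P: (15, 7) + (36, 7). λ = (7 - 7)/(36 - 15) ≡ 0/21 mod 41. 21⁻¹ ≡ 2 (mod 41), so λ ≡ 0.
  x = λ² - 15 - 36 = 0 - 51 ≡ 31; y = λ·(15 - 31) - 7 ≡ 34. → (31, 34)
4P: (31, 34) + (36, 7). λ = (7 - 34)/(36 - 31) ≡ 14/5 mod 41. 5⁻¹ ≡ 33 (mod 41), so λ ≡ 11.
  x = λ² - 31 - 36 = 121 - 67 ≡ 13; y = λ·(31 - 13) - 34 ≡ 0. → (13, 0)
5P: (13, 0) + (36, 7). λ = (7 - 0)/(36 - 13) ≡ 7/23 mod 41. 23⁻¹ ≡ 25 (mod 41), so λ ≡ 11.
  x = λ² - 13 - 36 = 121 - 49 ≡ 31; y = λ·(13 - 31) - 0 ≡ 7. → (31, 7)
6P: (31, 7) + (36, 7). λ = (7 - 7)/(36 - 31) ≡ 0/5 mod 41. 5⁻¹ ≡ 33 (mod 41), so λ ≡ 0.
  x = λ² - 31 - 36 = 0 - 67 ≡ 15; y = λ·(31 - 15) - 7 ≡ 34. → (15, 34)
7P: (15, 34) + (36, 7). λ = (7 - 34)/(36 - 15) ≡ 14/21 mod 41. 21⁻¹ ≡ 2 (mod 41), so λ ≡ 28.
  x = λ² - 15 - 36 = 784 - 51 ≡ 36; y = λ·(15 - 36) - 34 ≡ 34. → (36, 34)
8P: (36, 34) + (36, 7): same x and y₁ ≡ -y₂, so the sum is ∞.
8P = ∞, so the order is 8.

8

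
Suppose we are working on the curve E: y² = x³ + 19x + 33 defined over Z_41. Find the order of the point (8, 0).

2

2P: (8, 0) + (8, 0): same x and y₁ ≡ -y₂, so the sum is the point at infinity.
2P = the point at infinity, so the order is 2.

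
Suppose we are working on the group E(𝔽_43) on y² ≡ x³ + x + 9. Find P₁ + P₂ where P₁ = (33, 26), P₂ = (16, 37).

(9, 4)

(33, 26) + (16, 37). λ = (37 - 26)/(16 - 33) ≡ 11/26 mod 43. 26⁻¹ ≡ 5 (mod 43), so λ ≡ 12.
  x = λ² - 33 - 16 = 144 - 49 ≡ 9; y = λ·(33 - 9) - 26 ≡ 4. → (9, 4)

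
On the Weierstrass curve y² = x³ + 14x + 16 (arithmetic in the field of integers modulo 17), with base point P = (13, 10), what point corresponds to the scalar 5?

(3, 0)

Repeated addition: build up to 5P.
2P: tangent at (13, 10): λ = (3·13² + 14)/(2·10) ≡ 11/3. 3⁻¹ ≡ 6 (mod 17), so λ ≡ 11·6 ≡ 15.
  x = λ² - 13 - 13 = 225 - 26 ≡ 12; y = λ·(13 - 12) - 10 ≡ 5. → (12, 5)
3P: (12, 5) + (13, 10). λ = (10 - 5)/(13 - 12) ≡ 5/1 mod 17. 1⁻¹ ≡ 1 (mod 17), so λ ≡ 5.
  x = λ² - 12 - 13 = 25 - 25 ≡ 0; y = λ·(12 - 0) - 5 ≡ 4. → (0, 4)
4P: (0, 4) + (13, 10). λ = (10 - 4)/(13 - 0) ≡ 6/13 mod 17. 13⁻¹ ≡ 4 (mod 17) since 13·4 = 52 ≡ 1, so λ ≡ 7.
  x = λ² - 0 - 13 = 49 - 13 ≡ 2; y = λ·(0 - 2) - 4 ≡ 16. → (2, 16)
5P: (2, 16) + (13, 10). λ = (10 - 16)/(13 - 2) ≡ 11/11 mod 17. 11⁻¹ ≡ 14 (mod 17) since 11·14 = 154 ≡ 1, so λ ≡ 1.
  x = λ² - 2 - 13 = 1 - 15 ≡ 3; y = λ·(2 - 3) - 16 ≡ 0. → (3, 0)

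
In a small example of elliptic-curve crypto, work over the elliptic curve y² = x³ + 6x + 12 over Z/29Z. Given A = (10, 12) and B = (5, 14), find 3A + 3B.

First 3A:
Repeated addition: build up to 3A.
2A: tangent at (10, 12): λ = (3·10² + 6)/(2·12) ≡ 16/24. 24⁻¹ ≡ 23 (mod 29), so λ ≡ 16·23 ≡ 20.
  x = λ² - 10 - 10 = 400 - 20 ≡ 3; y = λ·(10 - 3) - 12 ≡ 12. → (3, 12)
3A: (3, 12) + (10, 12). λ = (12 - 12)/(10 - 3) ≡ 0/7 mod 29. 7⁻¹ ≡ 25 (mod 29), so λ ≡ 0.
  x = λ² - 3 - 10 = 0 - 13 ≡ 16; y = λ·(3 - 16) - 12 ≡ 17. → (16, 17)
3A = (16, 17).
Next 3B:
Repeated addition: build up to 3B.
2B: tangent at (5, 14): λ = (3·5² + 6)/(2·14) ≡ 23/28. 28⁻¹ ≡ 28 (mod 29) since 28·28 = 784 ≡ 1, so λ ≡ 23·28 ≡ 6.
  x = λ² - 5 - 5 = 36 - 10 ≡ 26; y = λ·(5 - 26) - 14 ≡ 5. → (26, 5)
3B: (26, 5) + (5, 14). λ = (14 - 5)/(5 - 26) ≡ 9/8 mod 29. 8⁻¹ ≡ 11 (mod 29), so λ ≡ 12.
  x = λ² - 26 - 5 = 144 - 31 ≡ 26; y = λ·(26 - 26) - 5 ≡ 24. → (26, 24)
3B = (26, 24).
Finally 3A + 3B:
(16, 17) + (26, 24). λ = (24 - 17)/(26 - 16) ≡ 7/10 mod 29. 10⁻¹ ≡ 3 (mod 29), so λ ≡ 21.
  x = λ² - 16 - 26 = 441 - 42 ≡ 22; y = λ·(16 - 22) - 17 ≡ 2. → (22, 2)

(22, 2)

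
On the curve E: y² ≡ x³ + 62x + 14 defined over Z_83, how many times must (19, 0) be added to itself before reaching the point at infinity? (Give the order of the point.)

2P: (19, 0) + (19, 0): same x and y₁ ≡ -y₂, so the sum is the point at infinity.
2P = the point at infinity, so the order is 2.

2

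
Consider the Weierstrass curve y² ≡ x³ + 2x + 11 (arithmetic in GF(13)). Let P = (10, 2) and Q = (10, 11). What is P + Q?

The two points share x = 10 and their y-coordinates satisfy 2 + 11 ≡ 0 (mod 13), so they are inverses. Their sum is O.

O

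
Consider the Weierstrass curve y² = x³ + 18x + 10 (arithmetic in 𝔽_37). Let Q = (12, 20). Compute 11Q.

(19, 12)

Double-and-add on 11 = (1011)₂. Start with Q = (12, 20) for the leading 1-bit.
double: tangent at (12, 20): λ = (3·12² + 18)/(2·20) ≡ 6/3. 3⁻¹ ≡ 25 (mod 37) since 3·25 = 75 ≡ 1, so λ ≡ 6·25 ≡ 2.
  x = λ² - 12 - 12 = 4 - 24 ≡ 17; y = λ·(12 - 17) - 20 ≡ 7. → (17, 7)
double: tangent at (17, 7): λ = (3·17² + 18)/(2·7) ≡ 34/14. 14⁻¹ ≡ 8 (mod 37), so λ ≡ 34·8 ≡ 13.
  x = λ² - 17 - 17 = 169 - 34 ≡ 24; y = λ·(17 - 24) - 7 ≡ 13. → (24, 13)
add Q: (24, 13) + (12, 20). λ = (20 - 13)/(12 - 24) ≡ 7/25 mod 37. 25⁻¹ ≡ 3 (mod 37) since 25·3 = 75 ≡ 1, so λ ≡ 21.
  x = λ² - 24 - 12 = 441 - 36 ≡ 35; y = λ·(24 - 35) - 13 ≡ 15. → (35, 15)
double: tangent at (35, 15): λ = (3·35² + 18)/(2·15) ≡ 30/30. 30⁻¹ ≡ 21 (mod 37), so λ ≡ 30·21 ≡ 1.
  x = λ² - 35 - 35 = 1 - 70 ≡ 5; y = λ·(35 - 5) - 15 ≡ 15. → (5, 15)
add Q: (5, 15) + (12, 20). λ = (20 - 15)/(12 - 5) ≡ 5/7 mod 37. 7⁻¹ ≡ 16 (mod 37) since 7·16 = 112 ≡ 1, so λ ≡ 6.
  x = λ² - 5 - 12 = 36 - 17 ≡ 19; y = λ·(5 - 19) - 15 ≡ 12. → (19, 12)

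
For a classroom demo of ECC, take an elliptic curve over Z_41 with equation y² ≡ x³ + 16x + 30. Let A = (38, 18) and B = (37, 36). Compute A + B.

(3, 8)

(38, 18) + (37, 36). λ = (36 - 18)/(37 - 38) ≡ 18/40 mod 41. 40⁻¹ ≡ 40 (mod 41) since 40·40 = 1600 ≡ 1, so λ ≡ 23.
  x = λ² - 38 - 37 = 529 - 75 ≡ 3; y = λ·(38 - 3) - 18 ≡ 8. → (3, 8)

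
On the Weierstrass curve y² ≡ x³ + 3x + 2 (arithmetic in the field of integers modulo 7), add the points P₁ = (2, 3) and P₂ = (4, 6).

(5, 3)

(2, 3) + (4, 6). λ = (6 - 3)/(4 - 2) ≡ 3/2 mod 7. 2⁻¹ ≡ 4 (mod 7), so λ ≡ 5.
  x = λ² - 2 - 4 = 25 - 6 ≡ 5; y = λ·(2 - 5) - 3 ≡ 3. → (5, 3)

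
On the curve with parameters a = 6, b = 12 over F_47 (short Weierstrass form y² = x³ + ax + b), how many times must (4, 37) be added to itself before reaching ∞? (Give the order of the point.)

2P: tangent at (4, 37): λ = (3·4² + 6)/(2·37) ≡ 7/27. 27⁻¹ ≡ 7 (mod 47), so λ ≡ 7·7 ≡ 2.
  x = λ² - 4 - 4 = 4 - 8 ≡ 43; y = λ·(4 - 43) - 37 ≡ 26. → (43, 26)
3P: (43, 26) + (4, 37). λ = (37 - 26)/(4 - 43) ≡ 11/8 mod 47. 8⁻¹ ≡ 6 (mod 47), so λ ≡ 19.
  x = λ² - 43 - 4 = 361 - 47 ≡ 32; y = λ·(43 - 32) - 26 ≡ 42. → (32, 42)
4P: (32, 42) + (4, 37). λ = (37 - 42)/(4 - 32) ≡ 42/19 mod 47. 19⁻¹ ≡ 5 (mod 47), so λ ≡ 22.
  x = λ² - 32 - 4 = 484 - 36 ≡ 25; y = λ·(32 - 25) - 42 ≡ 18. → (25, 18)
5P: (25, 18) + (4, 37). λ = (37 - 18)/(4 - 25) ≡ 19/26 mod 47. 26⁻¹ ≡ 38 (mod 47), so λ ≡ 17.
  x = λ² - 25 - 4 = 289 - 29 ≡ 25; y = λ·(25 - 25) - 18 ≡ 29. → (25, 29)
6P: (25, 29) + (4, 37). λ = (37 - 29)/(4 - 25) ≡ 8/26 mod 47. 26⁻¹ ≡ 38 (mod 47) since 26·38 = 988 ≡ 1, so λ ≡ 22.
  x = λ² - 25 - 4 = 484 - 29 ≡ 32; y = λ·(25 - 32) - 29 ≡ 5. → (32, 5)
7P: (32, 5) + (4, 37). λ = (37 - 5)/(4 - 32) ≡ 32/19 mod 47. 19⁻¹ ≡ 5 (mod 47) since 19·5 = 95 ≡ 1, so λ ≡ 19.
  x = λ² - 32 - 4 = 361 - 36 ≡ 43; y = λ·(32 - 43) - 5 ≡ 21. → (43, 21)
8P: (43, 21) + (4, 37). λ = (37 - 21)/(4 - 43) ≡ 16/8 mod 47. 8⁻¹ ≡ 6 (mod 47), so λ ≡ 2.
  x = λ² - 43 - 4 = 4 - 47 ≡ 4; y = λ·(43 - 4) - 21 ≡ 10. → (4, 10)
9P: (4, 10) + (4, 37): same x and y₁ ≡ -y₂, so the sum is ∞.
9P = ∞, so the order is 9.

9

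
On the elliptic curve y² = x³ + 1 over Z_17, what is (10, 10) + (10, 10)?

tangent at (10, 10): λ = (3·10² + 0)/(2·10) ≡ 11/3. 3⁻¹ ≡ 6 (mod 17) since 3·6 = 18 ≡ 1, so λ ≡ 11·6 ≡ 15.
  x = λ² - 10 - 10 = 225 - 20 ≡ 1; y = λ·(10 - 1) - 10 ≡ 6. → (1, 6)

(1, 6)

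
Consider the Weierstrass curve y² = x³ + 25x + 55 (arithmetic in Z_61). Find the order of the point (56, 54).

2P: tangent at (56, 54): λ = (3·56² + 25)/(2·54) ≡ 39/47. 47⁻¹ ≡ 13 (mod 61), so λ ≡ 39·13 ≡ 19.
  x = λ² - 56 - 56 = 361 - 112 ≡ 5; y = λ·(56 - 5) - 54 ≡ 0. → (5, 0)
3P: (5, 0) + (56, 54). λ = (54 - 0)/(56 - 5) ≡ 54/51 mod 61. 51⁻¹ ≡ 6 (mod 61), so λ ≡ 19.
  x = λ² - 5 - 56 = 361 - 61 ≡ 56; y = λ·(5 - 56) - 0 ≡ 7. → (56, 7)
4P: (56, 7) + (56, 54): same x and y₁ ≡ -y₂, so the sum is 𝒪.
4P = 𝒪, so the order is 4.

4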